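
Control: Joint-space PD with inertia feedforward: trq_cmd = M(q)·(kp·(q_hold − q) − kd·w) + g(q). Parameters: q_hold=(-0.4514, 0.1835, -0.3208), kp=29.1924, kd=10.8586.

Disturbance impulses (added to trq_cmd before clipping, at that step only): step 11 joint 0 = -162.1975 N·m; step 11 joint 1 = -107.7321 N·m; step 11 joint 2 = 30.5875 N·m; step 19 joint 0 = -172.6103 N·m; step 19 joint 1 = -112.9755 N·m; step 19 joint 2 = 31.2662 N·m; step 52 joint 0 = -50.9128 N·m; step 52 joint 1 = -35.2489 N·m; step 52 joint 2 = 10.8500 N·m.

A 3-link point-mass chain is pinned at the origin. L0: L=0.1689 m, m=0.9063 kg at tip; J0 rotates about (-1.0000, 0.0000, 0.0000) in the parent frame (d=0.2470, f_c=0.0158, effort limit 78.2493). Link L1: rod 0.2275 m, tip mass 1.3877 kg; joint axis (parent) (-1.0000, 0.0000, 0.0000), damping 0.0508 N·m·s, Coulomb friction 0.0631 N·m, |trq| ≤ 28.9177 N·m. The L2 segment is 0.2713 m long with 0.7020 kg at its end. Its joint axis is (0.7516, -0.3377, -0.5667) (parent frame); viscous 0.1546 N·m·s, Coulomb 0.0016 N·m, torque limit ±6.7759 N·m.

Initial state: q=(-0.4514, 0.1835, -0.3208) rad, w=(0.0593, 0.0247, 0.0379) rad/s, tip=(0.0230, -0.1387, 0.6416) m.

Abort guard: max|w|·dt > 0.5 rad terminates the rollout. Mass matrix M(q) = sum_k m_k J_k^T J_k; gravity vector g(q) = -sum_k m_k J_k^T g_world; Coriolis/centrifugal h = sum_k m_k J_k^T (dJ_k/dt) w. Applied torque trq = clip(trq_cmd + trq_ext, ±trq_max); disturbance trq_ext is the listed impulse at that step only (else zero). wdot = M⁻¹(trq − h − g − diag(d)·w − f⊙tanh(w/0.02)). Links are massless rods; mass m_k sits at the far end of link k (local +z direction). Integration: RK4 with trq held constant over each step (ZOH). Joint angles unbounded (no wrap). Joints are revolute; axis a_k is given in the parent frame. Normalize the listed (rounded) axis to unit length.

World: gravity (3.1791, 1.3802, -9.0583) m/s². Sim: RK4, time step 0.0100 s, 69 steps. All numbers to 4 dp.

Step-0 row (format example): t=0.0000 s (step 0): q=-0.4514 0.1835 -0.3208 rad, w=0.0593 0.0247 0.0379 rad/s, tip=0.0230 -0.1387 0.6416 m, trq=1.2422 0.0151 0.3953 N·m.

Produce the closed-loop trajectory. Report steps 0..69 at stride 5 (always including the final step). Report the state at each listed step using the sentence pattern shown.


t=0.0500 s (step 5): q=-0.4489 0.1837 -0.3203 rad, w=0.0279 0.0129 0.0056 rad/s, tip=0.0230 -0.1371 0.6420 m, trq=1.3717 0.0982 0.3750 N·m.
t=0.1000 s (step 10): q=-0.4478 0.1838 -0.3206 rad, w=0.0090 0.0092 -0.0001 rad/s, tip=0.0230 -0.1363 0.6422 m, trq=1.4595 0.1552 0.3596 N·m.
t=0.1500 s (step 15): q=-0.7193 0.5705 -0.1957 rad, w=-4.6591 5.8834 0.9364 rad/s, tip=0.0156 -0.1445 0.6229 m, trq=8.1994 1.9924 0.0506 N·m.
t=0.2000 s (step 20): q=-0.8929 0.7716 -0.1825 rad, w=-8.9207 10.7542 2.2808 rad/s, tip=0.0147 -0.1540 0.6026 m, trq=15.3246 4.2456 -0.4670 N·m.
t=0.2500 s (step 25): q=-1.1589 1.0490 -0.1691 rad, w=-2.8327 2.3366 -0.5629 rad/s, tip=0.0138 -0.1744 0.5646 m, trq=10.6179 2.2779 -0.0585 N·m.
t=0.3000 s (step 30): q=-1.2328 1.0940 -0.1980 rad, w=-0.4335 -0.1276 -0.4839 rad/s, tip=0.0158 -0.1871 0.5521 m, trq=7.9431 1.4019 0.0762 N·m.
t=0.3500 s (step 35): q=-1.2259 1.0648 -0.2124 rad, w=0.5755 -0.9161 -0.1305 rad/s, tip=0.0167 -0.1947 0.5524 m, trq=6.3804 0.8613 0.1456 N·m.
t=0.4000 s (step 40): q=-1.1847 1.0106 -0.2142 rad, w=1.0107 -1.2011 0.0323 rad/s, tip=0.0168 -0.1983 0.5584 m, trq=5.3898 0.5194 0.1969 N·m.
t=0.4500 s (step 45): q=-1.1297 0.9487 -0.2108 rad, w=1.1567 -1.2494 0.0966 rad/s, tip=0.0166 -0.1987 0.5666 m, trq=4.7017 0.2831 0.2391 N·m.
t=0.5000 s (step 50): q=-1.0716 0.8877 -0.2052 rad, w=1.1547 -1.1787 0.1220 rad/s, tip=0.0162 -0.1968 0.5752 m, trq=4.1837 0.1068 0.2742 N·m.
t=0.5500 s (step 55): q=-1.0591 0.8571 -0.2108 rad, w=-0.3289 -0.3065 -0.2854 rad/s, tip=0.0166 -0.2036 0.5762 m, trq=8.5564 2.7336 -0.3226 N·m.
t=0.6000 s (step 60): q=-1.0543 0.8291 -0.2186 rad, w=0.4166 -0.7211 -0.0456 rad/s, tip=0.0171 -0.2130 0.5755 m, trq=6.7236 1.7841 -0.1151 N·m.
t=0.6500 s (step 65): q=-1.0246 0.7902 -0.2176 rad, w=0.7250 -0.8039 0.0700 rad/s, tip=0.0171 -0.2152 0.5792 m, trq=5.4851 1.1293 0.0373 N·m.
t=0.6900 s (step 69): q=-0.9935 0.7585 -0.2139 rad, w=0.8159 -0.7785 0.1098 rad/s, tip=0.0168 -0.2135 0.5835 m.


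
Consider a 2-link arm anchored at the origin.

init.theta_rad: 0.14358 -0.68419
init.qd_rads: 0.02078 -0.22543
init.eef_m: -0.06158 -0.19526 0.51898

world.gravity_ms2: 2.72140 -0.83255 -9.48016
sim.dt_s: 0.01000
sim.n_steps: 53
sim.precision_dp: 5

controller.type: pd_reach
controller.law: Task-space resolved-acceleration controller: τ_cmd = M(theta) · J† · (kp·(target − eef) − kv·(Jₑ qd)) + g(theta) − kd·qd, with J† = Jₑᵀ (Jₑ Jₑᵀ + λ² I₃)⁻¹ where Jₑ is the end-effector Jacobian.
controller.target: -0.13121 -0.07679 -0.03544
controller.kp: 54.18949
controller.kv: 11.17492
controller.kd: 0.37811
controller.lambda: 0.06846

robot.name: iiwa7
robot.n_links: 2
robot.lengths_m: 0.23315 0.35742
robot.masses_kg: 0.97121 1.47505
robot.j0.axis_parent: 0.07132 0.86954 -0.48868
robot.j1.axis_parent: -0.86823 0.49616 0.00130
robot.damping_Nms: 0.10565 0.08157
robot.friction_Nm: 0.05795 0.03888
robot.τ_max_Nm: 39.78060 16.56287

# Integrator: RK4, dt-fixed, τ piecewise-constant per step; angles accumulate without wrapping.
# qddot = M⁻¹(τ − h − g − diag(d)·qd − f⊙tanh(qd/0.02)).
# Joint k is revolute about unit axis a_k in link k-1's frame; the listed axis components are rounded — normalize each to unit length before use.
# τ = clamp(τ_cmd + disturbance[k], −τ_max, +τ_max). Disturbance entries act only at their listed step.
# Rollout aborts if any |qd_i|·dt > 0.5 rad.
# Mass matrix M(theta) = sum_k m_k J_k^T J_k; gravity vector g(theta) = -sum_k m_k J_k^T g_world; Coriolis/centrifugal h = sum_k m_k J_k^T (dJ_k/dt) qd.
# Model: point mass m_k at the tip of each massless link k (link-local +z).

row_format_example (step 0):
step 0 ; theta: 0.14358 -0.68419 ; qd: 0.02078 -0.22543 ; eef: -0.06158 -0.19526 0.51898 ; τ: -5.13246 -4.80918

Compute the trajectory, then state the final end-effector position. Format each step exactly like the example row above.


step 1 ; theta: 0.14393 -0.68844 ; qd: 0.04938 -0.62383 ; eef: -0.06222 -0.19622 0.51811 ; τ: -4.71739 -3.88180
step 2 ; theta: 0.14453 -0.69640 ; qd: 0.07004 -0.96821 ; eef: -0.06345 -0.19802 0.51646 ; τ: -4.32178 -3.07417
step 3 ; theta: 0.14531 -0.70758 ; qd: 0.08549 -1.26737 ; eef: -0.06519 -0.20052 0.51411 ; τ: -3.94603 -2.36774
step 4 ; theta: 0.14623 -0.72156 ; qd: 0.09765 -1.52856 ; eef: -0.06737 -0.20361 0.51112 ; τ: -3.58950 -1.74684
step 5 ; theta: 0.14726 -0.73799 ; qd: 0.10804 -1.75782 ; eef: -0.06994 -0.20719 0.50754 ; τ: -3.25123 -1.19815
step 6 ; theta: 0.14839 -0.75658 ; qd: 0.11789 -1.96024 ; eef: -0.07284 -0.21116 0.50340 ; τ: -2.93009 -0.71042
step 7 ; theta: 0.14962 -0.77708 ; qd: 0.12822 -2.14006 ; eef: -0.07602 -0.21546 0.49873 ; τ: -2.62483 -0.27413
step 8 ; theta: 0.15097 -0.79928 ; qd: 0.13993 -2.30089 ; eef: -0.07942 -0.22001 0.49356 ; τ: -2.33418 0.11874
step 9 ; theta: 0.15244 -0.82301 ; qd: 0.15381 -2.44574 ; eef: -0.08301 -0.22475 0.48789 ; τ: -2.05686 0.47497
step 10 ; theta: 0.15406 -0.84813 ; qd: 0.17060 -2.57718 ; eef: -0.08674 -0.22962 0.48176 ; τ: -1.79162 0.80022
step 11 ; theta: 0.15588 -0.87450 ; qd: 0.19102 -2.69738 ; eef: -0.09057 -0.23457 0.47516 ; τ: -1.53725 1.09926
step 12 ; theta: 0.15791 -0.90202 ; qd: 0.21583 -2.80818 ; eef: -0.09447 -0.23956 0.46812 ; τ: -1.29259 1.37607
step 13 ; theta: 0.16022 -0.93062 ; qd: 0.24579 -2.91120 ; eef: -0.09840 -0.24453 0.46064 ; τ: -1.05653 1.63394
step 14 ; theta: 0.16286 -0.96021 ; qd: 0.28173 -3.00780 ; eef: -0.10234 -0.24945 0.45273 ; τ: -0.82797 1.87563
step 15 ; theta: 0.16590 -0.99074 ; qd: 0.32459 -3.09920 ; eef: -0.10624 -0.25429 0.44441 ; τ: -0.60588 2.10338
step 16 ; theta: 0.16940 -1.02217 ; qd: 0.37537 -3.18645 ; eef: -0.11009 -0.25899 0.43569 ; τ: -0.38923 2.31904
step 17 ; theta: 0.17345 -1.05445 ; qd: 0.43523 -3.27051 ; eef: -0.11386 -0.26354 0.42659 ; τ: -0.17706 2.52408
step 18 ; theta: 0.17816 -1.08756 ; qd: 0.50542 -3.35222 ; eef: -0.11753 -0.26787 0.41711 ; τ: 0.03160 2.71968
step 19 ; theta: 0.18362 -1.12148 ; qd: 0.58734 -3.43236 ; eef: -0.12107 -0.27197 0.40727 ; τ: 0.23762 2.90674
step 20 ; theta: 0.18997 -1.15620 ; qd: 0.68249 -3.51160 ; eef: -0.12447 -0.27579 0.39710 ; τ: 0.44171 3.08592
step 21 ; theta: 0.19735 -1.19171 ; qd: 0.79239 -3.59049 ; eef: -0.12772 -0.27929 0.38661 ; τ: 0.64434 3.25767
step 22 ; theta: 0.20590 -1.22801 ; qd: 0.91854 -3.66947 ; eef: -0.13079 -0.28244 0.37583 ; τ: 0.84543 3.42221
step 23 ; theta: 0.21581 -1.26510 ; qd: 1.06217 -3.74873 ; eef: -0.13370 -0.28518 0.36478 ; τ: 1.04405 3.57955
step 24 ; theta: 0.22724 -1.30298 ; qd: 1.22401 -3.82820 ; eef: -0.13643 -0.28747 0.35349 ; τ: 1.23784 3.72948
step 25 ; theta: 0.24038 -1.34166 ; qd: 1.40384 -3.90733 ; eef: -0.13899 -0.28927 0.34200 ; τ: 1.42231 3.87152
step 26 ; theta: 0.25541 -1.38113 ; qd: 1.59991 -3.98500 ; eef: -0.14139 -0.29053 0.33035 ; τ: 1.59014 4.00495
step 27 ; theta: 0.27245 -1.42135 ; qd: 1.80823 -4.05929 ; eef: -0.14365 -0.29119 0.31859 ; τ: 1.73068 4.12879
step 28 ; theta: 0.29162 -1.46229 ; qd: 2.02190 -4.12735 ; eef: -0.14579 -0.29121 0.30675 ; τ: 1.83047 4.24194
step 29 ; theta: 0.31289 -1.50387 ; qd: 2.23065 -4.18541 ; eef: -0.14786 -0.29056 0.29491 ; τ: 1.87529 4.34340
step 30 ; theta: 0.33617 -1.54595 ; qd: 2.42120 -4.22909 ; eef: -0.14988 -0.28920 0.28311 ; τ: 1.85410 4.43268
step 31 ; theta: 0.36119 -1.58837 ; qd: 2.57870 -4.25397 ; eef: -0.15189 -0.28712 0.27142 ; τ: 1.76374 4.51012
step 32 ; theta: 0.38755 -1.63093 ; qd: 2.68926 -4.25651 ; eef: -0.15393 -0.28434 0.25990 ; τ: 1.61224 4.57714
step 33 ; theta: 0.41473 -1.67339 ; qd: 2.74297 -4.23489 ; eef: -0.15601 -0.28089 0.24860 ; τ: 1.41812 4.63599
step 34 ; theta: 0.44214 -1.71552 ; qd: 2.73608 -4.18946 ; eef: -0.15814 -0.27684 0.23754 ; τ: 1.20576 4.68932
step 35 ; theta: 0.46918 -1.75708 ; qd: 2.67155 -4.12262 ; eef: -0.16031 -0.27226 0.22675 ; τ: 0.99889 4.73950
step 36 ; theta: 0.49533 -1.79789 ; qd: 2.55774 -4.03812 ; eef: -0.16251 -0.26723 0.21624 ; τ: 0.81572 4.78819
step 37 ; theta: 0.52015 -1.83778 ; qd: 2.40614 -3.94029 ; eef: -0.16470 -0.26185 0.20602 ; τ: 0.66683 4.83626
step 38 ; theta: 0.54332 -1.87664 ; qd: 2.22898 -3.83328 ; eef: -0.16685 -0.25621 0.19607 ; τ: 0.55585 4.88385
step 39 ; theta: 0.56465 -1.91441 ; qd: 2.03753 -3.72065 ; eef: -0.16893 -0.25037 0.18638 ; τ: 0.48133 4.93061
step 40 ; theta: 0.58403 -1.95103 ; qd: 1.84111 -3.60517 ; eef: -0.17089 -0.24441 0.17694 ; τ: 0.43891 4.97592
step 41 ; theta: 0.60146 -1.98650 ; qd: 1.64684 -3.48889 ; eef: -0.17272 -0.23839 0.16775 ; τ: 0.42295 5.01907
step 42 ; theta: 0.61698 -2.02081 ; qd: 1.45974 -3.37320 ; eef: -0.17438 -0.23236 0.15879 ; τ: 0.42768 5.05933
step 43 ; theta: 0.63069 -2.05397 ; qd: 1.28309 -3.25900 ; eef: -0.17587 -0.22635 0.15005 ; τ: 0.44780 5.09608
step 44 ; theta: 0.64269 -2.08599 ; qd: 1.11878 -3.14681 ; eef: -0.17716 -0.22039 0.14154 ; τ: 0.47875 5.12875
step 45 ; theta: 0.65311 -2.11691 ; qd: 0.96772 -3.03691 ; eef: -0.17826 -0.21452 0.13325 ; τ: 0.51677 5.15691
step 46 ; theta: 0.66210 -2.14674 ; qd: 0.83009 -2.92943 ; eef: -0.17915 -0.20874 0.12518 ; τ: 0.55887 5.18022
step 47 ; theta: 0.66977 -2.17550 ; qd: 0.70559 -2.82439 ; eef: -0.17984 -0.20309 0.11734 ; τ: 0.60273 5.19843
step 48 ; theta: 0.67626 -2.20323 ; qd: 0.59363 -2.72175 ; eef: -0.18034 -0.19756 0.10973 ; τ: 0.64660 5.21140
step 49 ; theta: 0.68169 -2.22995 ; qd: 0.49345 -2.62145 ; eef: -0.18064 -0.19217 0.10234 ; τ: 0.68917 5.21905
step 50 ; theta: 0.68617 -2.25567 ; qd: 0.40420 -2.52342 ; eef: -0.18077 -0.18693 0.09519 ; τ: 0.72951 5.22140
step 51 ; theta: 0.68982 -2.28043 ; qd: 0.32498 -2.42760 ; eef: -0.18072 -0.18184 0.08828 ; τ: 0.76700 5.21851
step 52 ; theta: 0.69271 -2.30423 ; qd: 0.25494 -2.33395 ; eef: -0.18051 -0.17690 0.08161 ; τ: 0.80121 5.21053
step 53 ; theta: 0.69495 -2.32711 ; qd: 0.19322 -2.24242 ; eef: -0.18016 -0.17212 0.07518
final eef position (m): -0.18016 -0.17212 0.07518


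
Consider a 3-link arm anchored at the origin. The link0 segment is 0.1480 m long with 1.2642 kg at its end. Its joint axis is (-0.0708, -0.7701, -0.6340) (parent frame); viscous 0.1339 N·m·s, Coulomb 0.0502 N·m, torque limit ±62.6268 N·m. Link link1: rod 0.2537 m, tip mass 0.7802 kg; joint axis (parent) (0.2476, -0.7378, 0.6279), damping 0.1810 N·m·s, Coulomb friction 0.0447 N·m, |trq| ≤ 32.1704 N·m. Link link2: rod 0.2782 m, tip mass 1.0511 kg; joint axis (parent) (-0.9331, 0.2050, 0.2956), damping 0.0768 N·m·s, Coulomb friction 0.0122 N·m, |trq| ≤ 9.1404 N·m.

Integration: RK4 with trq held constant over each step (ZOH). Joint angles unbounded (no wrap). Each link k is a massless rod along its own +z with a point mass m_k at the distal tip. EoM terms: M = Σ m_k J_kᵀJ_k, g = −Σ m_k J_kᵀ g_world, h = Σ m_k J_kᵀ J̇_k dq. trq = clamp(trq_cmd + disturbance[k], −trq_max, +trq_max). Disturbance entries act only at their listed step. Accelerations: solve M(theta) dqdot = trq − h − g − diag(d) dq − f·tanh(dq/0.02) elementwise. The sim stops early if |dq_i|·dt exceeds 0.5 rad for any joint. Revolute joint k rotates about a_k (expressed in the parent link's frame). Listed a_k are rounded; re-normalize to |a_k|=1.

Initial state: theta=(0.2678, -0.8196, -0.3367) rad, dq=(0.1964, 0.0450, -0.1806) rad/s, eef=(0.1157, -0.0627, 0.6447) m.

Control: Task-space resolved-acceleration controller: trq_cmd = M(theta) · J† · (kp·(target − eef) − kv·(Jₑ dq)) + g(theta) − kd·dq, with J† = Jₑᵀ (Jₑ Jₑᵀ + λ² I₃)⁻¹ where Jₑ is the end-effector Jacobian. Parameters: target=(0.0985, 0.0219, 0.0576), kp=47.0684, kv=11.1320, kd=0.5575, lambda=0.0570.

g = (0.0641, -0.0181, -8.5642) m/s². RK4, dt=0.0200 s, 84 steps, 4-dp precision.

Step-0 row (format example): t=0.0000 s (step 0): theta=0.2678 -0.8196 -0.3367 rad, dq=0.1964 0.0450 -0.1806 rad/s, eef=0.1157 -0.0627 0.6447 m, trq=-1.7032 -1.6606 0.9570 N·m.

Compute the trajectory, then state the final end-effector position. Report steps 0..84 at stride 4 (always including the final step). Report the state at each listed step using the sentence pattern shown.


t=0.0800 s (step 4): theta=0.3251 -0.8999 -0.3163 rad, dq=0.7304 -1.2503 0.3795 rad/s, eef=0.1156 -0.0715 0.6407 m, trq=0.3931 0.8393 0.1609 N·m.
t=0.1600 s (step 8): theta=0.3870 -1.0016 -0.2655 rad, dq=0.8879 -1.2820 0.9862 rad/s, eef=0.1260 -0.0843 0.6326 m, trq=1.8852 1.8036 -0.3142 N·m.
t=0.2400 s (step 12): theta=0.4841 -1.1038 -0.1339 rad, dq=1.6583 -1.2554 2.4902 rad/s, eef=0.1354 -0.0980 0.6217 m, trq=3.8154 2.8778 -0.9065 N·m.
t=0.3200 s (step 16): theta=0.6597 -1.1967 0.1410 rad, dq=2.6299 -1.0357 4.1791 rad/s, eef=0.1315 -0.1103 0.6030 m, trq=2.5151 2.8296 -0.8808 N·m.
t=0.4000 s (step 20): theta=0.8753 -1.2687 0.4876 rad, dq=2.6418 -0.7926 4.3494 rad/s, eef=0.1122 -0.1165 0.5704 m, trq=-0.6171 2.1127 -0.3636 N·m.
t=0.4800 s (step 24): theta=1.0701 -1.3279 0.8261 rad, dq=2.2074 -0.7144 4.1092 rad/s, eef=0.0939 -0.1145 0.5252 m, trq=-1.7438 1.9782 -0.5110 N·m.
t=0.5600 s (step 28): theta=1.2256 -1.3861 1.1415 rad, dq=1.6759 -0.7570 3.7698 rad/s, eef=0.0847 -0.1056 0.4714 m, trq=-1.8759 2.0451 -0.9588 N·m.
t=0.6400 s (step 32): theta=1.3378 -1.4507 1.4262 rad, dq=1.1340 -0.8671 3.3388 rad/s, eef=0.0836 -0.0922 0.4143 m, trq=-1.7372 2.1043 -1.3496 N·m.
t=0.7200 s (step 36): theta=1.4077 -1.5253 1.6738 rad, dq=0.6201 -0.9977 2.8464 rad/s, eef=0.0870 -0.0767 0.3593 m, trq=-1.5666 2.1193 -1.5338 N·m.
t=0.8000 s (step 40): theta=1.4386 -1.6098 1.8810 rad, dq=0.1636 -1.1057 2.3355 rad/s, eef=0.0918 -0.0610 0.3103 m, trq=-1.4168 2.1076 -1.4906 N·m.
t=0.8800 s (step 44): theta=1.4367 -1.7011 2.0484 rad, dq=-0.1881 -1.1692 1.8558 rad/s, eef=0.0964 -0.0467 0.2691 m, trq=-1.3330 2.1011 -1.2728 N·m.
t=0.9600 s (step 48): theta=1.4105 -1.7951 2.1794 rad, dq=-0.4560 -1.1702 1.4250 rad/s, eef=0.1002 -0.0349 0.2358 m, trq=-1.2274 2.1137 -0.9439 N·m.
t=1.0400 s (step 52): theta=1.3660 -1.8872 2.2788 rad, dq=-0.6430 -1.1223 1.0686 rad/s, eef=0.1038 -0.0260 0.2092 m, trq=-1.0763 2.1552 -0.5740 N·m.
t=1.1200 s (step 56): theta=1.3099 -1.9740 2.3529 rad, dq=-0.7492 -1.0425 0.7913 rad/s, eef=0.1076 -0.0196 0.1876 m, trq=-0.9030 2.2145 -0.2075 N·m.
t=1.2000 s (step 60): theta=1.2481 -2.0536 2.4077 rad, dq=-0.7871 -0.9442 0.5850 rad/s, eef=0.1113 -0.0152 0.1695 m, trq=-0.7279 2.2745 0.1297 N·m.
t=1.2800 s (step 64): theta=1.1854 -2.1250 2.4484 rad, dq=-0.7742 -0.8390 0.4371 rad/s, eef=0.1148 -0.0120 0.1541 m, trq=-0.5663 2.3229 0.4245 N·m.
t=1.3600 s (step 68): theta=1.1252 -2.1880 2.4792 rad, dq=-0.7290 -0.7361 0.3341 rad/s, eef=0.1179 -0.0095 0.1406 m, trq=-0.4260 2.3549 0.6738 N·m.
t=1.4400 s (step 72): theta=1.0693 -2.2431 2.5030 rad, dq=-0.6670 -0.6415 0.2639 rad/s, eef=0.1203 -0.0075 0.1290 m, trq=-0.3080 2.3708 0.8807 N·m.
t=1.5200 s (step 76): theta=1.0186 -2.2911 2.5222 rad, dq=-0.5994 -0.5579 0.2164 rad/s, eef=0.1221 -0.0057 0.1189 m, trq=-0.2099 2.3732 1.0513 N·m.
t=1.6000 s (step 80): theta=0.9734 -2.3328 2.5382 rad, dq=-0.5328 -0.4861 0.1842 rad/s, eef=0.1233 -0.0040 0.1102 m, trq=-0.1285 2.3655 1.1923 N·m.
t=1.6800 s (step 84): theta=0.9333 -2.3693 2.5521 rad, dq=-0.4708 -0.4252 0.1618 rad/s, eef=0.1240 -0.0024 0.1027 m.
final eef position (m): 0.1240 -0.0024 0.1027


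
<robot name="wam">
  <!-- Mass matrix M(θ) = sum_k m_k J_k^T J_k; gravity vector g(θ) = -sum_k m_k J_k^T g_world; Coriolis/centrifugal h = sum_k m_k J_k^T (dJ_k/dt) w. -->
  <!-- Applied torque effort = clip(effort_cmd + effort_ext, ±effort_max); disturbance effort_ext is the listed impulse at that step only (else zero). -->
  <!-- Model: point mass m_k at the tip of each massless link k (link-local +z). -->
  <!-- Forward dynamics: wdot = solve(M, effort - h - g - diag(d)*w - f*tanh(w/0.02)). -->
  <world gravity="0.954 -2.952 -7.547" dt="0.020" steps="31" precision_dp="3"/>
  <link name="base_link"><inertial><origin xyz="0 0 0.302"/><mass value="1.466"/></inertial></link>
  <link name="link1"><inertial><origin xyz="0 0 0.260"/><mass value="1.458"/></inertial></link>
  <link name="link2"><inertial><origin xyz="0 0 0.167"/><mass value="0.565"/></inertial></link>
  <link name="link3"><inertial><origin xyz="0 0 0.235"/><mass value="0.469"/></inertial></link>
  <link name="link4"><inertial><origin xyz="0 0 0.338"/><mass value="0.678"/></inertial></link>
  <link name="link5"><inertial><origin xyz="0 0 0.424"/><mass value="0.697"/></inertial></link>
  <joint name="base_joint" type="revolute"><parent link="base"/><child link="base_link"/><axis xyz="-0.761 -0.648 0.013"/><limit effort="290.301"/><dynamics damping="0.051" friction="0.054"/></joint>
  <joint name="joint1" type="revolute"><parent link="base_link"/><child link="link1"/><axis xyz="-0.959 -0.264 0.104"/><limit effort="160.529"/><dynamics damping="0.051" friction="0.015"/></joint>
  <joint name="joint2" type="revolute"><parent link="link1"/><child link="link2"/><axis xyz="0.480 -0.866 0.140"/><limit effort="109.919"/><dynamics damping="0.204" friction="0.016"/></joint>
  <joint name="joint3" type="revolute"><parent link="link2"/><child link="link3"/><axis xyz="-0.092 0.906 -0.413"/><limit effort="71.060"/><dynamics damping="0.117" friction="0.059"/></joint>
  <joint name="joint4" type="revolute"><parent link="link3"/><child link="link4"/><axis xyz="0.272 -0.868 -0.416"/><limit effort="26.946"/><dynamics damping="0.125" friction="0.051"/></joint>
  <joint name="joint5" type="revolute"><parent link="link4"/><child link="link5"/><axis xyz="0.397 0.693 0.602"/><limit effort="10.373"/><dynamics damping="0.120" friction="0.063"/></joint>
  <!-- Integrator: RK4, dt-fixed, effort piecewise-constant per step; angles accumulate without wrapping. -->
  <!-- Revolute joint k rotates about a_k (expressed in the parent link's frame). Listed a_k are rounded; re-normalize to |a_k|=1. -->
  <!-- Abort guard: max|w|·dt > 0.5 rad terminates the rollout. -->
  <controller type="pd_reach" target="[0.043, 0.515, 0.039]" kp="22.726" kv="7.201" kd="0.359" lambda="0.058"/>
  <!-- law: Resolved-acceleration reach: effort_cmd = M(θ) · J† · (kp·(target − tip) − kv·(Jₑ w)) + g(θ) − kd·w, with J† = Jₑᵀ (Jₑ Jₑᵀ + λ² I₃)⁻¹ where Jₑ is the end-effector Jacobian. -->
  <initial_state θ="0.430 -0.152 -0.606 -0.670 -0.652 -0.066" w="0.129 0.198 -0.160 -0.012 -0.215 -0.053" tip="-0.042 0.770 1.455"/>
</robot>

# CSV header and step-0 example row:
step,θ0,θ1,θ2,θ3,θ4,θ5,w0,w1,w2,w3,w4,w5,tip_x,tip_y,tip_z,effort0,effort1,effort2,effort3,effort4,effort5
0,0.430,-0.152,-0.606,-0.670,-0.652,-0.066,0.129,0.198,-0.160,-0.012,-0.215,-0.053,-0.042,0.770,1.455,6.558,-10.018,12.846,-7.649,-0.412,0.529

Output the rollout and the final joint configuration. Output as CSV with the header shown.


step,θ0,θ1,θ2,θ3,θ4,θ5,w0,w1,w2,w3,w4,w5,tip_x,tip_y,tip_z,effort0,effort1,effort2,effort3,effort4,effort5
1,0.440,-0.164,-0.608,-0.683,-0.689,-0.065,0.891,-1.418,0.013,-1.210,-3.451,0.132,-0.040,0.779,1.443,4.253,-8.775,11.600,-6.464,0.974,0.404
2,0.463,-0.203,-0.602,-0.709,-0.778,-0.060,1.406,-2.425,0.569,-1.243,-5.266,0.376,-0.038,0.784,1.424,2.926,-6.799,9.670,-5.470,1.304,0.354
3,0.495,-0.258,-0.587,-0.732,-0.891,-0.047,1.758,-3.074,0.985,-1.015,-6.038,0.975,-0.035,0.786,1.399,2.327,-4.299,7.411,-4.350,1.088,0.209
4,0.532,-0.324,-0.564,-0.749,-1.014,-0.021,1.991,-3.471,1.273,-0.678,-6.196,1.602,-0.033,0.785,1.369,1.784,-1.950,5.162,-3.190,0.754,0.065
5,0.574,-0.395,-0.537,-0.759,-1.136,0.016,2.139,-3.695,1.449,-0.325,-6.019,2.113,-0.031,0.780,1.334,1.049,-0.047,3.176,-2.111,0.539,-0.064
6,0.617,-0.470,-0.507,-0.762,-1.253,0.062,2.225,-3.801,1.529,-0.002,-5.678,2.475,-0.030,0.773,1.296,0.094,1.366,1.565,-1.194,0.533,-0.199
7,0.662,-0.546,-0.477,-0.760,-1.362,0.114,2.270,-3.836,1.505,0.237,-5.253,2.740,-0.029,0.764,1.254,-1.069,2.334,0.351,-0.449,0.741,-0.369
8,0.708,-0.623,-0.447,-0.752,-1.463,0.170,2.276,-3.801,1.495,0.514,-4.849,2.824,-0.029,0.753,1.209,-2.338,2.957,-0.542,0.079,1.137,-0.544
9,0.753,-0.698,-0.418,-0.740,-1.556,0.227,2.256,-3.725,1.448,0.758,-4.450,2.845,-0.030,0.742,1.162,-3.632,3.334,-1.133,0.418,1.665,-0.759
10,0.798,-0.771,-0.389,-0.722,-1.641,0.283,2.215,-3.620,1.378,0.979,-4.070,2.818,-0.032,0.731,1.113,-4.917,3.531,-1.486,0.600,2.278,-1.005
11,0.841,-0.842,-0.363,-0.701,-1.719,0.339,2.157,-3.495,1.285,1.178,-3.711,2.759,-0.035,0.720,1.063,-6.165,3.602,-1.658,0.657,2.936,-1.270
12,0.884,-0.911,-0.338,-0.675,-1.789,0.394,2.084,-3.357,1.171,1.356,-3.373,2.679,-0.038,0.709,1.012,-7.352,3.587,-1.695,0.620,3.605,-1.543
13,0.924,-0.976,-0.316,-0.647,-1.854,0.446,1.998,-3.211,1.036,1.512,-3.055,2.583,-0.041,0.698,0.962,-8.458,3.520,-1.636,0.515,4.256,-1.811
14,0.963,-1.039,-0.297,-0.615,-1.912,0.497,1.901,-3.061,0.879,1.648,-2.757,2.475,-0.045,0.688,0.911,-9.466,3.425,-1.511,0.364,4.867,-2.066
15,1.000,-1.099,-0.281,-0.581,-1.964,0.545,1.792,-2.908,0.700,1.763,-2.476,2.357,-0.050,0.679,0.861,-10.360,3.322,-1.343,0.185,5.422,-2.297
16,1.035,-1.155,-0.269,-0.545,-2.011,0.591,1.674,-2.755,0.500,1.856,-2.211,2.230,-0.055,0.670,0.812,-11.122,3.227,-1.147,-0.010,5.907,-2.499
17,1.067,-1.209,-0.262,-0.508,-2.052,0.635,1.546,-2.604,0.280,1.929,-1.960,2.095,-0.060,0.661,0.764,-11.737,3.155,-0.934,-0.210,6.310,-2.665
18,1.097,-1.259,-0.258,-0.468,-2.089,0.675,1.411,-2.455,0.045,1.984,-1.722,1.955,-0.066,0.653,0.717,-12.185,3.116,-0.712,-0.412,6.624,-2.793
19,1.123,-1.307,-0.260,-0.428,-2.121,0.713,1.268,-2.305,-0.187,2.044,-1.498,1.800,-0.072,0.646,0.673,-12.439,3.128,-0.487,-0.623,6.840,-2.877
20,1.147,-1.352,-0.266,-0.387,-2.149,0.747,1.120,-2.159,-0.438,2.075,-1.272,1.660,-0.078,0.639,0.631,-12.496,3.193,-0.250,-0.829,6.952,-2.927
21,1.168,-1.393,-0.278,-0.346,-2.172,0.779,0.969,-2.016,-0.691,2.096,-1.050,1.522,-0.085,0.632,0.591,-12.352,3.310,0.001,-1.039,6.956,-2.936
22,1.186,-1.432,-0.294,-0.304,-2.191,0.808,0.815,-1.874,-0.939,2.109,-0.830,1.387,-0.091,0.625,0.553,-12.005,3.478,0.273,-1.257,6.850,-2.905
23,1.201,-1.468,-0.315,-0.261,-2.205,0.835,0.661,-1.734,-1.176,2.116,-0.609,1.258,-0.097,0.618,0.518,-11.467,3.690,0.573,-1.490,6.633,-2.838
24,1.212,-1.502,-0.341,-0.219,-2.215,0.859,0.507,-1.595,-1.396,2.115,-0.388,1.137,-0.102,0.612,0.486,-10.769,3.932,0.908,-1.741,6.308,-2.736
25,1.221,-1.532,-0.371,-0.177,-2.221,0.881,0.356,-1.458,-1.594,2.104,-0.169,1.022,-0.107,0.605,0.456,-9.959,4.185,1.278,-2.010,5.884,-2.602
26,1.227,-1.560,-0.404,-0.135,-2.222,0.900,0.208,-1.322,-1.762,2.084,0.041,0.905,-0.110,0.599,0.429,-9.107,4.420,1.679,-2.293,5.378,-2.436
27,1.229,-1.585,-0.441,-0.094,-2.219,0.917,0.062,-1.186,-1.896,2.059,0.226,0.763,-0.113,0.594,0.403,-8.311,4.597,2.094,-2.579,4.823,-2.237
28,1.229,-1.608,-0.480,-0.053,-2.213,0.931,-0.074,-1.061,-2.011,1.999,0.411,0.652,-0.114,0.588,0.380,-7.520,4.764,2.532,-2.870,4.210,-2.030
29,1.227,-1.628,-0.521,-0.014,-2.203,0.943,-0.201,-0.942,-2.091,1.930,0.584,0.544,-0.114,0.583,0.358,-6.797,4.891,2.970,-3.161,3.565,-1.809
30,1.221,-1.645,-0.563,0.024,-2.190,0.953,-0.320,-0.830,-2.136,1.850,0.738,0.437,-0.112,0.578,0.338,-6.161,4.973,3.391,-3.444,2.910,-1.581
31,1.214,-1.661,-0.606,0.060,-2.174,0.961,-0.429,-0.726,-2.151,1.760,0.873,0.331,-0.109,0.574,0.319,,,,,,
# final θ (rad): 1.214 -1.661 -0.606 0.060 -2.174 0.961


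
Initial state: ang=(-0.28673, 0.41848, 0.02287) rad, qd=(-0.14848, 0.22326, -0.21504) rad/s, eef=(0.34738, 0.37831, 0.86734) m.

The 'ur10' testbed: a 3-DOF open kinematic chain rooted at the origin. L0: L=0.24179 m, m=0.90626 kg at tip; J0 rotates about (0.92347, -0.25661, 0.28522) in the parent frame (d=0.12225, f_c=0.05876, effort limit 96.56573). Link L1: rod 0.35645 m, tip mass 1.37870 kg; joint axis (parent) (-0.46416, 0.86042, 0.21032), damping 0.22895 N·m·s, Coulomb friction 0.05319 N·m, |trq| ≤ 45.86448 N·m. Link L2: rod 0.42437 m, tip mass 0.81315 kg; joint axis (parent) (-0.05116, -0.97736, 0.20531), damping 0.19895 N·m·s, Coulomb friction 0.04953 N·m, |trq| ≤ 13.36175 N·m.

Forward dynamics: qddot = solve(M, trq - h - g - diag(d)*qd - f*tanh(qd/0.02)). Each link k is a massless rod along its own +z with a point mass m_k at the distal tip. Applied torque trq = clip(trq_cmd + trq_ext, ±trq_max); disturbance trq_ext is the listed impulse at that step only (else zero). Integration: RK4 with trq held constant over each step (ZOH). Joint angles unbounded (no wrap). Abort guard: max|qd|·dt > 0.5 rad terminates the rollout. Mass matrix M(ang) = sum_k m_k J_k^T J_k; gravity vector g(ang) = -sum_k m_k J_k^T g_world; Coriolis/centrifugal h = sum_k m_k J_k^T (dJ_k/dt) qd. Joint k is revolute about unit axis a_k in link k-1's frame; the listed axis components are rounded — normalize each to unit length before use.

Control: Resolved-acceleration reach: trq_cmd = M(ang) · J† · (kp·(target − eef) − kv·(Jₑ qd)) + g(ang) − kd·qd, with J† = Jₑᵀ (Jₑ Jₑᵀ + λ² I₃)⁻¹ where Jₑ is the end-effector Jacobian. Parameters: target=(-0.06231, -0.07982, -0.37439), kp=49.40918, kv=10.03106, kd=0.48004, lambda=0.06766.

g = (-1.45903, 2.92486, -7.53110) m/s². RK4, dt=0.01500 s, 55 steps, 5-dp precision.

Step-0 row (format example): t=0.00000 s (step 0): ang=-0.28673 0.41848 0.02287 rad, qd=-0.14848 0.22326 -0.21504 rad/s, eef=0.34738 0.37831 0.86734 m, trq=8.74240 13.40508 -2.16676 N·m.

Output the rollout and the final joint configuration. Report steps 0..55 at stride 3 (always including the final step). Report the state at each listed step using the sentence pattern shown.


t=0.04500 s (step 3): ang=-0.20811 0.60157 0.17988 rad, qd=3.49442 7.49666 6.20041 rad/s, eef=0.36466 0.37766 0.84692 m, trq=0.54481 14.96578 -2.77684 N·m.
t=0.09000 s (step 6): ang=0.01455 1.05298 0.48743 rad, qd=6.17116 11.78624 6.16573 rad/s, eef=0.39009 0.35791 0.78271 m, trq=-2.14649 6.83871 0.67430 N·m.
t=0.13500 s (step 9): ang=0.32963 1.59173 0.65279 rad, qd=7.75110 11.53627 0.64877 rad/s, eef=0.39176 0.36021 0.67191 m, trq=28.23205 -14.95410 5.14244 N·m.
t=0.18000 s (step 12): ang=0.69676 2.02387 0.51104 rad, qd=7.24543 7.21350 -5.09420 rad/s, eef=0.31876 0.41527 0.56135 m, trq=8.31896 -18.06929 6.73736 N·m.
t=0.22500 s (step 15): ang=0.94842 2.27314 0.30266 rad, qd=4.56595 4.13439 -4.77980 rad/s, eef=0.21095 0.47022 0.47637 m, trq=13.00389 -24.98634 5.25307 N·m.
t=0.27000 s (step 18): ang=1.15949 2.39792 0.00928 rad, qd=5.14447 1.50464 -8.46394 rad/s, eef=0.11699 0.49554 0.40172 m, trq=15.02376 -26.15336 4.59062 N·m.
t=0.31500 s (step 21): ang=1.41057 2.43639 -0.40726 rad, qd=5.83719 0.53601 -9.30662 rad/s, eef=0.04779 0.47609 0.33227 m, trq=5.32452 -13.82961 1.97370 N·m.
t=0.36000 s (step 24): ang=1.67341 2.46413 -0.79603 rad, qd=5.83297 0.76297 -7.96160 rad/s, eef=0.00287 0.42822 0.26876 m, trq=0.97766 -7.53925 0.45227 N·m.
t=0.40500 s (step 27): ang=1.93701 2.50899 -1.12782 rad, qd=5.93162 1.25258 -6.85753 rad/s, eef=-0.02323 0.37552 0.20794 m, trq=0.28938 -5.08843 0.29217 N·m.
t=0.45000 s (step 30): ang=2.21375 2.57968 -1.41878 rad, qd=6.46293 1.92091 -6.13729 rad/s, eef=-0.03327 0.32896 0.14958 m, trq=1.52687 -3.54324 0.68834 N·m.
t=0.49500 s (step 33): ang=2.53283 2.68754 -1.68639 rad, qd=7.90035 2.95059 -5.83152 rad/s, eef=-0.02748 0.29456 0.09878 m, trq=3.77265 -0.71648 1.27872 N·m.
t=0.54000 s (step 36): ang=2.91876 2.84723 -1.94072 rad, qd=8.26955 3.81136 -5.12078 rad/s, eef=-0.00276 0.27875 0.06786 m, trq=-13.33996 -7.93760 1.20193 N·m.
t=0.58500 s (step 39): ang=3.11306 2.94984 -2.09492 rad, qd=0.06256 0.35913 -1.76261 rad/s, eef=0.02981 0.27508 0.05322 m, trq=-13.30966 -15.53935 -0.32549 N·m.
t=0.63000 s (step 42): ang=2.97535 2.88873 -2.12960 rad, qd=-5.58346 -2.79192 -0.06351 rad/s, eef=0.05211 0.26165 0.02593 m, trq=-8.72141 -9.35106 -0.76295 N·m.
t=0.67500 s (step 45): ang=2.66151 2.73230 -2.12197 rad, qd=-7.90490 -3.81289 0.24455 rad/s, eef=0.07511 0.23566 -0.00599 m, trq=-4.85852 -0.20454 -0.47225 N·m.
t=0.72000 s (step 48): ang=2.31689 2.58387 -2.12214 rad, qd=-6.95483 -2.48405 -0.33907 rad/s, eef=0.10335 0.20382 -0.03980 m, trq=1.21953 3.78423 -0.01064 N·m.
t=0.76500 s (step 51): ang=2.05725 2.52221 -2.15284 rad, qd=-4.66590 -0.29026 -0.92403 rad/s, eef=0.12413 0.16814 -0.08032 m, trq=1.34743 1.72422 0.28114 N·m.
t=0.81000 s (step 54): ang=1.87674 2.54589 -2.19299 rad, qd=-3.59200 1.20051 -0.73562 rad/s, eef=0.13024 0.12985 -0.12376 m, trq=-0.51975 -0.82645 0.10491 N·m.
t=0.82500 s (step 55): ang=1.82330 2.56609 -2.20249 rad, qd=-3.54028 1.48991 -0.52334 rad/s, eef=0.12941 0.11702 -0.13795 m.
final ang (rad): 1.82330 2.56609 -2.20249


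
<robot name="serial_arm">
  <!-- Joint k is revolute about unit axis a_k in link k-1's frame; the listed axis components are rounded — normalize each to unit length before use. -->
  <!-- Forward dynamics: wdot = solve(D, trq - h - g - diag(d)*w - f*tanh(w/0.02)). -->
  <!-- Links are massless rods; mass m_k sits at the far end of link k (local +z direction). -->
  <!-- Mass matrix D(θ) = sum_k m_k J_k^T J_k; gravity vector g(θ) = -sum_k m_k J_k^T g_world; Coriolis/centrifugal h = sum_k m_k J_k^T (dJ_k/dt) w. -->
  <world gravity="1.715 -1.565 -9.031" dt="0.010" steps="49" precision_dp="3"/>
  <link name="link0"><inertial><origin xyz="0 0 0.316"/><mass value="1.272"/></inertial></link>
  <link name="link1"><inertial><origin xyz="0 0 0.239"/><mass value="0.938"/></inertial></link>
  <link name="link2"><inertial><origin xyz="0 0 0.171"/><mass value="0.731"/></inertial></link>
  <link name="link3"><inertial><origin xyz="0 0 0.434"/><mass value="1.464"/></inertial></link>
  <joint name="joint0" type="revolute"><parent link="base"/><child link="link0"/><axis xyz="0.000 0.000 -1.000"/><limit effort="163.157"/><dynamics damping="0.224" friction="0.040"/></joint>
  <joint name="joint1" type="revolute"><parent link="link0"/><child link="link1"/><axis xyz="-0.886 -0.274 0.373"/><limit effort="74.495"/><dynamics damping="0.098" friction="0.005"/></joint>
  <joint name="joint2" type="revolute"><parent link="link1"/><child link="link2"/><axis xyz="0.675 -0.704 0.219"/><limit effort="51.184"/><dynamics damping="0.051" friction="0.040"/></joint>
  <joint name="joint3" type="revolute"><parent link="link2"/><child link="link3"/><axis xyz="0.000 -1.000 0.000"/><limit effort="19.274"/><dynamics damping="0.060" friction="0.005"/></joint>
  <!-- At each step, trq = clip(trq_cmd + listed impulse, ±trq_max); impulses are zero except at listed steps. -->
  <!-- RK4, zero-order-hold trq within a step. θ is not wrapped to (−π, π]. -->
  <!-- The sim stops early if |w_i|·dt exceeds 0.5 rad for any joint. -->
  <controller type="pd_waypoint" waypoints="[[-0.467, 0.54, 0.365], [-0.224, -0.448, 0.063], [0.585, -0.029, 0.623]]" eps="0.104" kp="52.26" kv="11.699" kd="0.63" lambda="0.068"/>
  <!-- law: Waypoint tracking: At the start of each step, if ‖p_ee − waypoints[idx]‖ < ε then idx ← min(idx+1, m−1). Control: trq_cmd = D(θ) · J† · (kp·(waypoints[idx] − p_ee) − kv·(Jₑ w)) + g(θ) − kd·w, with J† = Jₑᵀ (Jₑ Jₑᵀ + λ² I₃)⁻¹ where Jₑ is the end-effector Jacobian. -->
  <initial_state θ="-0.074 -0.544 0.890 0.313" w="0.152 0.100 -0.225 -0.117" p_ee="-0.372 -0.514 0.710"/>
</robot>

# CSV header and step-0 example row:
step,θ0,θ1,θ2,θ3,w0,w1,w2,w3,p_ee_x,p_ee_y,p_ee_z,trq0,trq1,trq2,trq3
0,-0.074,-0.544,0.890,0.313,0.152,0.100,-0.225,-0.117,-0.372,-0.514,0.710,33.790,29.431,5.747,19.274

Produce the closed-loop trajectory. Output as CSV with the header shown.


step,θ0,θ1,θ2,θ3,w0,w1,w2,w3,p_ee_x,p_ee_y,p_ee_z,trq0,trq1,trq2,trq3
1,-0.072,-0.532,0.896,0.309,0.157,2.308,1.484,-0.632,-0.372,-0.512,0.711,30.809,27.155,2.803,19.274
2,-0.073,-0.500,0.916,0.306,-0.190,3.995,2.337,0.079,-0.374,-0.507,0.711,28.296,24.702,0.219,19.274
3,-0.078,-0.454,0.939,0.317,-0.883,5.223,2.267,2.022,-0.377,-0.498,0.710,26.000,22.010,-1.855,15.884
4,-0.089,-0.397,0.960,0.345,-1.367,6.237,1.895,3.752,-0.381,-0.486,0.708,23.848,19.521,-3.677,12.061
5,-0.104,-0.331,0.977,0.389,-1.531,7.092,1.437,4.921,-0.385,-0.470,0.704,21.799,17.332,-5.273,8.893
6,-0.119,-0.256,0.989,0.441,-1.460,7.793,0.928,5.649,-0.390,-0.453,0.700,19.829,15.396,-6.591,6.239
7,-0.132,-0.176,0.995,0.500,-1.215,8.356,0.425,6.014,-0.396,-0.433,0.696,17.918,13.686,-7.613,4.013
8,-0.142,-0.090,0.997,0.560,-0.838,8.805,-0.018,6.073,-0.403,-0.412,0.691,16.055,12.182,-8.341,2.164
9,-0.148,0.000,0.995,0.620,-0.352,9.168,-0.346,5.868,-0.411,-0.391,0.686,14.230,10.864,-8.802,0.660
10,-0.149,0.093,0.991,0.677,0.196,9.463,-0.560,5.497,-0.419,-0.368,0.680,12.434,9.674,-8.985,-0.561
11,-0.144,0.189,0.984,0.730,0.753,9.712,-0.694,5.064,-0.429,-0.344,0.675,10.666,8.536,-8.886,-1.560
12,-0.134,0.287,0.977,0.778,1.268,9.927,-0.800,4.660,-0.439,-0.320,0.669,8.910,7.354,-8.494,-2.385
13,-0.119,0.387,0.968,0.823,1.638,10.103,-1.015,4.418,-0.449,-0.295,0.663,7.201,5.985,-7.755,-3.112
14,-0.102,0.489,0.956,0.867,1.833,10.222,-1.397,4.330,-0.459,-0.269,0.656,5.572,4.275,-6.659,-3.727
15,-0.083,0.591,0.940,0.910,1.940,10.252,-1.838,4.236,-0.469,-0.242,0.649,4.063,2.000,-5.275,-4.126
16,-0.063,0.693,0.920,0.951,2.039,10.148,-2.228,4.034,-0.479,-0.216,0.642,2.845,-1.072,-3.685,-4.269
17,-0.042,0.793,0.897,0.989,2.172,9.844,-2.511,3.715,-0.489,-0.189,0.635,2.156,-4.690,-2.020,-4.207
18,-0.019,0.889,0.871,1.024,2.348,9.305,-2.680,3.325,-0.499,-0.161,0.628,1.977,-7.944,-0.467,-4.022
19,0.006,0.978,0.844,1.056,2.539,8.573,-2.768,2.932,-0.509,-0.134,0.620,1.976,-10.085,0.868,-3.771
20,0.032,1.060,0.816,1.083,2.704,7.751,-2.819,2.580,-0.518,-0.107,0.612,1.851,-11.109,1.995,-3.474
21,0.060,1.133,0.788,1.107,2.820,6.930,-2.857,2.275,-0.526,-0.080,0.604,1.506,-11.387,2.962,-3.135
22,0.089,1.199,0.759,1.128,2.885,6.164,-2.885,2.006,-0.533,-0.052,0.596,0.967,-11.254,3.805,-2.761
23,0.118,1.257,0.730,1.147,2.902,5.475,-2.901,1.761,-0.540,-0.025,0.588,0.298,-10.923,4.548,-2.358
24,0.147,1.308,0.701,1.164,2.880,4.868,-2.903,1.530,-0.545,0.001,0.580,-0.446,-10.509,5.204,-1.936
25,0.175,1.354,0.672,1.178,2.829,4.340,-2.887,1.308,-0.550,0.028,0.572,-1.220,-10.073,5.786,-1.502
26,0.203,1.396,0.644,1.190,2.754,3.883,-2.854,1.091,-0.554,0.054,0.565,-1.991,-9.648,6.302,-1.065
27,0.230,1.432,0.615,1.200,2.662,3.490,-2.802,0.881,-0.557,0.079,0.557,-2.737,-9.250,6.759,-0.631
28,0.256,1.466,0.588,1.207,2.559,3.151,-2.733,0.677,-0.559,0.104,0.549,-3.442,-8.889,7.165,-0.206
29,0.281,1.496,0.561,1.213,2.447,2.858,-2.650,0.481,-0.560,0.129,0.542,-4.095,-8.567,7.525,0.203
30,0.305,1.523,0.535,1.217,2.331,2.604,-2.555,0.295,-0.561,0.152,0.535,-4.688,-8.285,7.844,0.591
31,0.328,1.548,0.510,1.219,2.211,2.382,-2.450,0.122,-0.560,0.175,0.528,-5.220,-8.044,8.126,0.956
32,0.349,1.571,0.486,1.220,2.092,2.187,-2.340,-0.038,-0.560,0.198,0.521,-5.687,-7.839,8.374,1.291
33,0.370,1.592,0.463,1.219,1.973,2.014,-2.226,-0.181,-0.559,0.219,0.514,-6.090,-7.670,8.593,1.596
34,0.389,1.611,0.441,1.216,1.856,1.858,-2.111,-0.309,-0.557,0.240,0.508,-6.430,-7.533,8.784,1.868
35,0.407,1.629,0.421,1.212,1.742,1.718,-1.997,-0.419,-0.555,0.260,0.501,-6.710,-7.424,8.948,2.108
36,0.424,1.645,0.401,1.208,1.632,1.589,-1.885,-0.513,-0.553,0.279,0.495,-6.933,-7.340,9.089,2.315
37,0.440,1.661,0.383,1.202,1.525,1.471,-1.778,-0.591,-0.550,0.297,0.489,-7.103,-7.278,9.206,2.490
38,0.454,1.675,0.366,1.196,1.423,1.361,-1.674,-0.654,-0.547,0.314,0.483,-7.223,-7.234,9.301,2.633
39,0.468,1.688,0.350,1.189,1.326,1.260,-1.576,-0.701,-0.544,0.331,0.477,-7.297,-7.207,9.375,2.747
40,0.481,1.700,0.334,1.182,1.233,1.165,-1.483,-0.735,-0.541,0.346,0.471,-7.330,-7.194,9.429,2.832
41,0.493,1.711,0.320,1.175,1.146,1.076,-1.395,-0.757,-0.538,0.361,0.465,-7.325,-7.192,9.464,2.891
42,0.504,1.722,0.306,1.167,1.063,0.993,-1.313,-0.767,-0.535,0.375,0.460,-7.288,-7.200,9.482,2.926
43,0.514,1.731,0.294,1.159,0.986,0.916,-1.235,-0.768,-0.531,0.388,0.455,-7.221,-7.215,9.482,2.939
44,0.524,1.740,0.282,1.152,0.913,0.844,-1.163,-0.761,-0.528,0.401,0.449,-7.128,-7.237,9.466,2.932
45,0.532,1.748,0.270,1.144,0.845,0.777,-1.094,-0.747,-0.524,0.412,0.444,-7.013,-7.263,9.436,2.908
46,0.540,1.756,0.260,1.137,0.782,0.715,-1.029,-0.727,-0.521,0.423,0.440,-6.878,-7.293,9.392,2.868
47,0.548,1.762,0.250,1.130,0.724,0.658,-0.968,-0.702,-0.518,0.434,0.435,-6.728,-7.326,9.335,2.816
48,0.555,1.769,0.240,1.123,0.669,0.605,-0.911,-0.673,-0.514,0.443,0.430,-6.564,-7.360,9.268,2.752
49,0.561,1.775,0.232,1.116,0.619,0.557,-0.856,-0.642,-0.511,0.452,0.426,,,,


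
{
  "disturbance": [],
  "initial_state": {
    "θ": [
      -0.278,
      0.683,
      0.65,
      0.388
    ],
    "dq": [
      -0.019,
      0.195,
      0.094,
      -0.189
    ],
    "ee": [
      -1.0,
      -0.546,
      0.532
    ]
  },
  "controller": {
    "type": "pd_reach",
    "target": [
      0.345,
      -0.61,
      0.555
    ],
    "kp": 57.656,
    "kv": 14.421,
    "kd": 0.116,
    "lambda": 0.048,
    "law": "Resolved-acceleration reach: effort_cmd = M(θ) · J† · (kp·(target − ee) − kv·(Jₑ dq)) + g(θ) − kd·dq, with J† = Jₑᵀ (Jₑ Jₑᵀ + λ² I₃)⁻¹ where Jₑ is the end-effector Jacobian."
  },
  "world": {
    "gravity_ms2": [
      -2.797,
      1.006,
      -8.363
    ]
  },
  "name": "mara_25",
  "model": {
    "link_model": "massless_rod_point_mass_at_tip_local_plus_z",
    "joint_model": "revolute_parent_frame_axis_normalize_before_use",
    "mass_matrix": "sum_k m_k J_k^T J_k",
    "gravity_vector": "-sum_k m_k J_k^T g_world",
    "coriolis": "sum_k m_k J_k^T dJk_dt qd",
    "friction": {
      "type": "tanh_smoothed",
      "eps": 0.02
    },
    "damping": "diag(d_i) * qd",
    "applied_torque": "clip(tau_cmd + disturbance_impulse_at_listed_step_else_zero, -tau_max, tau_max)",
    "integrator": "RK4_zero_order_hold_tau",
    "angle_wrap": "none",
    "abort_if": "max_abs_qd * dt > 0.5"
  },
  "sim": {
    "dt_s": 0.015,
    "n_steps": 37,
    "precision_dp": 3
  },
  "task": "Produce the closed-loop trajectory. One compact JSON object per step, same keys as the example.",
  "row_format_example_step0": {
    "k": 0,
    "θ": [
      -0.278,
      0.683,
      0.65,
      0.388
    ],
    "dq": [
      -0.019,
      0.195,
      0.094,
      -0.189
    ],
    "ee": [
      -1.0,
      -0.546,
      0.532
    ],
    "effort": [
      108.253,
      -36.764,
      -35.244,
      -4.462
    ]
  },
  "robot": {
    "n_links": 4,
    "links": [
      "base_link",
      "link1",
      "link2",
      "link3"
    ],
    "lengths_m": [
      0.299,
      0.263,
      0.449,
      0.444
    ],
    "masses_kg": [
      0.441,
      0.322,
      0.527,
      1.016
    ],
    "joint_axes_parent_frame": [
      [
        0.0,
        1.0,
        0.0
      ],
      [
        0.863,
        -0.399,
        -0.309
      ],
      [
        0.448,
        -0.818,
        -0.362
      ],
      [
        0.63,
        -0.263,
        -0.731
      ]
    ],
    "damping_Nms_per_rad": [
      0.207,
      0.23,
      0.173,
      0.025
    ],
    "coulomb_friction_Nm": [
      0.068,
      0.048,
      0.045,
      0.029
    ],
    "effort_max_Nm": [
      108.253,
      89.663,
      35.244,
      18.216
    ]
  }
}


{"k":1,"\u03b8":[-0.254,0.704,0.664,0.383],"dq":[3.204,2.609,1.602,-0.379],"ee":[-0.994,-0.544,0.53],"effort":[95.014,-30.768,-35.244,-4.241]}
{"k":2,"\u03b8":[-0.185,0.762,0.689,0.385],"dq":[6.004,5.331,1.576,0.814],"ee":[-0.973,-0.54,0.529],"effort":[73.751,-27.499,-35.244,-4.615]}
{"k":3,"\u03b8":[-0.082,0.859,0.698,0.422],"dq":[7.883,7.685,-0.51,4.331],"ee":[-0.941,-0.535,0.529],"effort":[56.169,-26.02,-31.261,-5.324]}
{"k":4,"\u03b8":[0.045,0.987,0.668,0.518],"dq":[9.07,9.503,-3.725,8.565],"ee":[-0.899,-0.531,0.531],"effort":[41.037,-23.99,-26.399,-5.81]}
{"k":5,"\u03b8":[0.184,1.136,0.586,0.677],"dq":[9.453,10.406,-7.236,12.444],"ee":[-0.852,-0.526,0.535],"effort":[27.318,-20.387,-21.665,-5.843]}
{"k":6,"\u03b8":[0.322,1.291,0.455,0.885],"dq":[9.004,10.295,-10.104,15.04],"ee":[-0.8,-0.521,0.543],"effort":[15.063,-15.014,-16.672,-5.442]}
{"k":7,"\u03b8":[0.45,1.44,0.29,1.119],"dq":[8.031,9.528,-11.728,15.871],"ee":[-0.745,-0.516,0.555],"effort":[5.299,-8.596,-11.517,-4.77]}
{"k":8,"\u03b8":[0.562,1.575,0.11,1.353],"dq":[7.013,8.586,-12.128,15.091],"ee":[-0.689,-0.515,0.57],"effort":[-1.18,-2.494,-6.707,-3.995]}
{"k":9,"\u03b8":[0.661,1.697,-0.069,1.566],"dq":[6.288,7.721,-11.652,13.175],"ee":[-0.632,-0.516,0.587],"effort":[-4.537,2.094,-2.779,-3.21]}
{"k":10,"\u03b8":[0.753,1.807,-0.237,1.745],"dq":[5.93,6.948,-10.665,10.649],"ee":[-0.576,-0.52,0.604],"effort":[-5.694,4.746,0.014,-2.456]}
{"k":11,"\u03b8":[0.841,1.906,-0.388,1.885],"dq":[5.834,6.202,-9.439,7.987],"ee":[-0.521,-0.527,0.618],"effort":[-5.754,5.865,1.792,-1.767]}
{"k":12,"\u03b8":[0.928,1.993,-0.519,1.986],"dq":[5.852,5.45,-8.152,5.534],"ee":[-0.467,-0.534,0.631],"effort":[-5.526,6.184,2.887,-1.178]}
{"k":13,"\u03b8":[1.016,2.069,-0.632,2.053],"dq":[5.871,4.703,-6.912,3.49],"ee":[-0.415,-0.542,0.641],"effort":[-5.407,6.292,3.618,-0.712]}
{"k":14,"\u03b8":[1.104,2.134,-0.727,2.093],"dq":[5.833,3.991,-5.783,1.93],"ee":[-0.365,-0.55,0.648],"effort":[-5.508,6.474,4.194,-0.369]}
{"k":15,"\u03b8":[1.19,2.189,-0.807,2.114],"dq":[5.717,3.34,-4.796,0.837],"ee":[-0.317,-0.558,0.654],"effort":[-5.796,6.794,4.709,-0.137]}
{"k":16,"\u03b8":[1.275,2.235,-0.872,2.121],"dq":[5.524,2.761,-3.954,0.141],"ee":[-0.27,-0.566,0.658],"effort":[-6.195,7.21,5.19,0.009]}
{"k":17,"\u03b8":[1.355,2.272,-0.926,2.12],"dq":[5.25,2.257,-3.271,-0.194],"ee":[-0.226,-0.573,0.66],"effort":[-6.654,7.647,5.63,0.073]}
{"k":18,"\u03b8":[1.432,2.303,-0.971,2.116],"dq":[4.929,1.818,-2.701,-0.317],"ee":[-0.183,-0.579,0.661],"effort":[-7.097,8.054,6.017,0.091]}
{"k":19,"\u03b8":[1.503,2.327,-1.007,2.111],"dq":[4.585,1.438,-2.218,-0.319],"ee":[-0.143,-0.584,0.661],"effort":[-7.485,8.396,6.341,0.086]}
{"k":20,"\u03b8":[1.569,2.346,-1.038,2.107],"dq":[4.231,1.11,-1.811,-0.247],"ee":[-0.104,-0.589,0.659],"effort":[-7.804,8.657,6.6,0.065]}
{"k":21,"\u03b8":[1.63,2.36,-1.062,2.104],"dq":[3.877,0.831,-1.466,-0.138],"ee":[-0.068,-0.593,0.657],"effort":[-8.049,8.833,6.794,0.038]}
{"k":22,"\u03b8":[1.686,2.371,-1.082,2.103],"dq":[3.532,0.595,-1.176,-0.017],"ee":[-0.033,-0.597,0.654],"effort":[-8.221,8.926,6.927,0.01]}
{"k":23,"\u03b8":[1.736,2.378,-1.097,2.103],"dq":[3.219,0.396,-0.912,0.054],"ee":[-0.001,-0.6,0.65],"effort":[-8.308,8.953,7.009,-0.002]}
{"k":24,"\u03b8":[1.782,2.383,-1.109,2.104],"dq":[2.925,0.233,-0.691,0.117],"ee":[0.029,-0.603,0.646],"effort":[-8.336,8.914,7.046,-0.008]}
{"k":25,"\u03b8":[1.824,2.386,-1.118,2.107],"dq":[2.646,0.103,-0.512,0.181],"ee":[0.056,-0.605,0.642],"effort":[-8.317,8.817,7.044,-0.012]}
{"k":26,"\u03b8":[1.862,2.386,-1.125,2.11],"dq":[2.386,0.001,-0.37,0.24],"ee":[0.082,-0.607,0.637],"effort":[-8.258,8.672,7.011,-0.014]}
{"k":27,"\u03b8":[1.896,2.386,-1.129,2.114],"dq":[2.15,-0.07,-0.265,0.293],"ee":[0.106,-0.608,0.632],"effort":[-8.165,8.474,6.953,-0.011]}
{"k":28,"\u03b8":[1.926,2.384,-1.133,2.119],"dq":[1.932,-0.124,-0.183,0.335],"ee":[0.128,-0.609,0.628],"effort":[-8.043,8.25,6.875,-0.003]}
{"k":29,"\u03b8":[1.954,2.382,-1.135,2.124],"dq":[1.732,-0.164,-0.117,0.365],"ee":[0.148,-0.61,0.623],"effort":[-7.899,8.009,6.783,0.009]}
{"k":30,"\u03b8":[1.978,2.379,-1.136,2.129],"dq":[1.55,-0.193,-0.065,0.386],"ee":[0.167,-0.611,0.618],"effort":[-7.739,7.758,6.68,0.026]}
{"k":31,"\u03b8":[2.0,2.376,-1.137,2.135],"dq":[1.384,-0.212,-0.026,0.398],"ee":[0.184,-0.612,0.613],"effort":[-7.566,7.5,6.571,0.047]}
{"k":32,"\u03b8":[2.02,2.373,-1.137,2.141],"dq":[1.231,-0.222,-0.003,0.413],"ee":[0.199,-0.612,0.609],"effort":[-7.39,7.239,6.462,0.069]}
{"k":33,"\u03b8":[2.037,2.37,-1.137,2.148],"dq":[1.091,-0.223,0.005,0.432],"ee":[0.213,-0.612,0.604],"effort":[-7.213,6.979,6.357,0.094]}
{"k":34,"\u03b8":[2.053,2.366,-1.137,2.154],"dq":[0.963,-0.22,0.009,0.443],"ee":[0.226,-0.613,0.6],"effort":[-7.035,6.723,6.252,0.121]}
{"k":35,"\u03b8":[2.066,2.363,-1.137,2.161],"dq":[0.849,-0.215,0.01,0.446],"ee":[0.237,-0.613,0.596],"effort":[-6.856,6.475,6.147,0.149]}
{"k":36,"\u03b8":[2.078,2.36,-1.137,2.168],"dq":[0.748,-0.208,0.011,0.442],"ee":[0.248,-0.613,0.593],"effort":[-6.68,6.236,6.043,0.18]}
{"k":37,"\u03b8":[2.089,2.357,-1.137,2.174],"dq":[0.658,-0.199,0.012,0.433],"ee":[0.257,-0.613,0.589]}
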